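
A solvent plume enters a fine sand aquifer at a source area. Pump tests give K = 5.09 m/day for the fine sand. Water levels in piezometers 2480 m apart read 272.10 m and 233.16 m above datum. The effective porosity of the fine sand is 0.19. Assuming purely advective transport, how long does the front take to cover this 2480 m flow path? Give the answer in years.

16.1

Hydraulic gradient i = (272.10 − 233.16) / 2480 = 38.94 / 2480 = 0.01570.
Darcy flux q = K · i = 5.090 × 0.01570 = 0.07992 m/day.
Seepage velocity v = q / n_e = 0.07992 / 0.19 = 0.4206 m/day.
Travel time t = L / v = 2480 / 0.4206 = 5896 days = 16.14 years.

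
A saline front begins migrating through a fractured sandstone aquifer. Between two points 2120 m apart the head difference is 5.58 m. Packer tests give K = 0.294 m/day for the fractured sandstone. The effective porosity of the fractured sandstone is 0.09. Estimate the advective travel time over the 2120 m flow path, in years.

675

Hydraulic gradient i = Δh / L = 5.58 / 2120 = 0.002632.
Darcy flux q = K · i = 0.2940 × 0.002632 = 0.0007738 m/day.
Seepage velocity v = q / n_e = 0.0007738 / 0.09 = 0.008598 m/day.
Travel time t = L / v = 2120 / 0.008598 = 2.466e+05 days = 675.1 years.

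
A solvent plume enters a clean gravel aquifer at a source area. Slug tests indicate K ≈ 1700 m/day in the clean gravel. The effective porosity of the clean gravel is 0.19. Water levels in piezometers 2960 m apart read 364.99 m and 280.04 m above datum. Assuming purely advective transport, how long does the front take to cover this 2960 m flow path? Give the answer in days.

11.5

Hydraulic gradient i = (364.99 − 280.04) / 2960 = 84.95 / 2960 = 0.02870.
Darcy flux q = K · i = 1700 × 0.02870 = 48.79 m/day.
Seepage velocity v = q / n_e = 48.79 / 0.19 = 256.8 m/day.
Travel time t = L / v = 2960 / 256.8 = 11.53 days.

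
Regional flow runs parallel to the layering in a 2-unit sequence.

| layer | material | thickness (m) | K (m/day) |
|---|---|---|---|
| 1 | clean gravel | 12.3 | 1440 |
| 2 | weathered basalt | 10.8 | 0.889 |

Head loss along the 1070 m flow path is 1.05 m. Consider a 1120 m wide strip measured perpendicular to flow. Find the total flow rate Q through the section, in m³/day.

Flow is parallel to layering, so each bed carries its own Darcy discharge and the transmissivities add.
Σ(K_i·b_i) = 1440×12.3 + 0.889×10.8 = 17722 m²/day.
Hydraulic gradient i = Δh / L = 1.05 / 1070 = 0.0009813.
Q = Σ(K_i·b_i) · W · i = 17722 × 1120 × 0.0009813 = 19477 m³/day.

19500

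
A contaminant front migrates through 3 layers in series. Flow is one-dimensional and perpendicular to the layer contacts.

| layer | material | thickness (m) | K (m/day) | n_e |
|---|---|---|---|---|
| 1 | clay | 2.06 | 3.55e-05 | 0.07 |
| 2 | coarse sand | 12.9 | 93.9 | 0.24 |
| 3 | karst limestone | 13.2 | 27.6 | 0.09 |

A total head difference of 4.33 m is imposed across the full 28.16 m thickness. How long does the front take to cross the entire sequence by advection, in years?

With flow normal to the layers, continuity requires the same specific discharge q through every layer.
Σ(b_i/K_i) = 2.06/3.55e-05 + 12.9/93.9 + 13.2/27.6 = 58029 d.
q = Δh / Σ(b_i/K_i) = 4.33 / 58029 = 7.462e-05 m/day.
In each layer the seepage velocity is v_i = q/n_i, so the layer transit time is t_i = b_i·n_i / q:
  layer 1 (clay): t_1 = 2.06 × 0.07 / 7.462e-05 = 1933 d
  layer 2 (coarse sand): t_2 = 12.9 × 0.24 / 7.462e-05 = 41491 d
  layer 3 (karst limestone): t_3 = 13.2 × 0.09 / 7.462e-05 = 15921 d
Total t = Σ t_i = 59345 days = 162.5 years.

162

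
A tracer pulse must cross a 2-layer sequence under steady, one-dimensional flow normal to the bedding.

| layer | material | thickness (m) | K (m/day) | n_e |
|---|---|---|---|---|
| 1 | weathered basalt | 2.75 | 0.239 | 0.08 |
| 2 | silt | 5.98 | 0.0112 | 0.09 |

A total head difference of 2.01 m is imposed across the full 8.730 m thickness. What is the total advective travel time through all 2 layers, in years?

With flow normal to the layers, continuity requires the same specific discharge q through every layer.
Σ(b_i/K_i) = 2.75/0.239 + 5.98/0.0112 = 545.4 d.
q = Δh / Σ(b_i/K_i) = 2.01 / 545.4 = 0.003685 m/day.
In each layer the seepage velocity is v_i = q/n_i, so the layer transit time is t_i = b_i·n_i / q:
  layer 1 (weathered basalt): t_1 = 2.75 × 0.08 / 0.003685 = 59.70 d
  layer 2 (silt): t_2 = 5.98 × 0.09 / 0.003685 = 146.0 d
Total t = Σ t_i = 205.7 days = 0.5633 years.

0.563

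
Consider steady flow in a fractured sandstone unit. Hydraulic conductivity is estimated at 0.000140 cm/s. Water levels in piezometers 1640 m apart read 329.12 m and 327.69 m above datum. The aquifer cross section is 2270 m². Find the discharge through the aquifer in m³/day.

0.239

Convert K: 0.000140 cm/s × 864 = 0.1210 m/day.
Hydraulic gradient i = (329.12 − 327.69) / 1640 = 1.43 / 1640 = 0.0008720.
Darcy's law: Q = K · A · i = 0.1210 × 2270 × 0.0008720 = 0.2394 m³/day.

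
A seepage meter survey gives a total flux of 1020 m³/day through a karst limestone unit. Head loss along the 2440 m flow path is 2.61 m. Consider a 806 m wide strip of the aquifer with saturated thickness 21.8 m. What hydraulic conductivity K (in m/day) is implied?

Cross-sectional area A = 806 × 21.8 = 17571 m².
Hydraulic gradient i = Δh / L = 2.61 / 2440 = 0.001070.
From Q = K·A·i, K = Q / (A·i) = 1020 / (17571 × 0.001070) = 54.27 m/day.

54.3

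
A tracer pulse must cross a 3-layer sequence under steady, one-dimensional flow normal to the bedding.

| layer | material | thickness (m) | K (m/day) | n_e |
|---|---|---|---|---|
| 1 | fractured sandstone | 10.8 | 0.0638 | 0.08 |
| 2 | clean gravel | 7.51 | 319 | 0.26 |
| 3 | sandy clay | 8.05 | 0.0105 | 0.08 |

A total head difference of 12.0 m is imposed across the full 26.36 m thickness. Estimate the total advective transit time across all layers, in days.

270

With flow normal to the layers, continuity requires the same specific discharge q through every layer.
Σ(b_i/K_i) = 10.8/0.0638 + 7.51/319 + 8.05/0.0105 = 936.0 d.
q = Δh / Σ(b_i/K_i) = 12.0 / 936.0 = 0.01282 m/day.
In each layer the seepage velocity is v_i = q/n_i, so the layer transit time is t_i = b_i·n_i / q:
  layer 1 (fractured sandstone): t_1 = 10.8 × 0.08 / 0.01282 = 67.39 d
  layer 2 (clean gravel): t_2 = 7.51 × 0.26 / 0.01282 = 152.3 d
  layer 3 (sandy clay): t_3 = 8.05 × 0.08 / 0.01282 = 50.23 d
Total t = Σ t_i = 269.9 days.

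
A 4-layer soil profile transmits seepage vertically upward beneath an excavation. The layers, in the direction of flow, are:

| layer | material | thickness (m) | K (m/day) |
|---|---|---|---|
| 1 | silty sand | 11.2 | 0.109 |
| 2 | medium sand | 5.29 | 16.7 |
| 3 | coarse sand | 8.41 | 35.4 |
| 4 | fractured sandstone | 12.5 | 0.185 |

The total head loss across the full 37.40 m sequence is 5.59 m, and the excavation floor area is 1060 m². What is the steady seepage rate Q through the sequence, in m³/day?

Flow is perpendicular to layering, so the layers act in series and the equivalent K is the thickness-weighted harmonic mean.
Total thickness L = 11.2 + 5.29 + 8.41 + 12.5 = 37.40 m.
Σ(b_i/K_i) = 11.2/0.109 + 5.29/16.7 + 8.41/35.4 + 12.5/0.185 = 170.9 d.
K_eq = L / Σ(b_i/K_i) = 37.40 / 170.9 = 0.2189 m/day.
Q = K_eq · A · (Δh/L) = 0.2189 × 1060 × (5.59/37.40) = 34.68 m³/day.

34.7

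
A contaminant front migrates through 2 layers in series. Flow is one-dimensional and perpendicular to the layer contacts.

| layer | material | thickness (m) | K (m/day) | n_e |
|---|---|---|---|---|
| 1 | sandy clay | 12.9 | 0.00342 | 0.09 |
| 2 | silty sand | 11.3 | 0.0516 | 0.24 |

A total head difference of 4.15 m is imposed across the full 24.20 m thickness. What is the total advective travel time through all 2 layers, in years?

With flow normal to the layers, continuity requires the same specific discharge q through every layer.
Σ(b_i/K_i) = 12.9/0.00342 + 11.3/0.0516 = 3991 d.
q = Δh / Σ(b_i/K_i) = 4.15 / 3991 = 0.001040 m/day.
In each layer the seepage velocity is v_i = q/n_i, so the layer transit time is t_i = b_i·n_i / q:
  layer 1 (sandy clay): t_1 = 12.9 × 0.09 / 0.001040 = 1116 d
  layer 2 (silty sand): t_2 = 11.3 × 0.24 / 0.001040 = 2608 d
Total t = Σ t_i = 3725 days = 10.20 years.

10.2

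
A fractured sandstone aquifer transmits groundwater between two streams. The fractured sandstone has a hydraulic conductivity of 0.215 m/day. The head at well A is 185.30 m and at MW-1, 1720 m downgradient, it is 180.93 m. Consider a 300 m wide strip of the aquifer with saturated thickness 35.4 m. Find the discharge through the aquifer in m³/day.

Cross-sectional area A = 300 × 35.4 = 10620 m².
Hydraulic gradient i = (185.30 − 180.93) / 1720 = 4.37 / 1720 = 0.002541.
Darcy's law: Q = K · A · i = 0.2150 × 10620 × 0.002541 = 5.801 m³/day.

5.80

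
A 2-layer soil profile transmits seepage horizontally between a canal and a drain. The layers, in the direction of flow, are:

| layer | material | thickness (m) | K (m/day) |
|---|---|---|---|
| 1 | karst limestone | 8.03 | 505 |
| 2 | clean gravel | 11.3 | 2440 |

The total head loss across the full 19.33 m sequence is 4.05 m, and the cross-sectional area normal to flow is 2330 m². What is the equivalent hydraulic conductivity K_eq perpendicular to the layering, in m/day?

Flow is perpendicular to layering, so the layers act in series and the equivalent K is the thickness-weighted harmonic mean.
Total thickness L = 8.03 + 11.3 = 19.33 m.
Σ(b_i/K_i) = 8.03/505 + 11.3/2440 = 0.02053 d.
K_eq = L / Σ(b_i/K_i) = 19.33 / 0.02053 = 941.5 m/day.

941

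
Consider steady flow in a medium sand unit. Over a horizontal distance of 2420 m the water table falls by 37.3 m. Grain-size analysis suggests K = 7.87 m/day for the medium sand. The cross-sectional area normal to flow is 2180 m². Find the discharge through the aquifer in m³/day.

Hydraulic gradient i = Δh / L = 37.3 / 2420 = 0.01541.
Darcy's law: Q = K · A · i = 7.870 × 2180 × 0.01541 = 264.4 m³/day.

264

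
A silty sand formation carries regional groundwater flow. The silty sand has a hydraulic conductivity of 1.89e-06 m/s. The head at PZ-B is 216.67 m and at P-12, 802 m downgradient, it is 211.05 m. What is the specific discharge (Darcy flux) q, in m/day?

Convert K: 1.89e-06 m/s × 86400 = 0.1633 m/day.
Hydraulic gradient i = (216.67 − 211.05) / 802 = 5.62 / 802 = 0.007007.
Specific discharge q = K · i = 0.1633 × 0.007007 = 0.001144 m/day.

0.00114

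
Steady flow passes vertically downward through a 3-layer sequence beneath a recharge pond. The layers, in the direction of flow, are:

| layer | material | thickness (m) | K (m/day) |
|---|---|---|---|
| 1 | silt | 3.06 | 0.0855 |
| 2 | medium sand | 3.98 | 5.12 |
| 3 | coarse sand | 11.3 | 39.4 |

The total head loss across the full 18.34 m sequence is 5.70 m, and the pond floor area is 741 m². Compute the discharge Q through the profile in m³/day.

115

Flow is perpendicular to layering, so the layers act in series and the equivalent K is the thickness-weighted harmonic mean.
Total thickness L = 3.06 + 3.98 + 11.3 = 18.34 m.
Σ(b_i/K_i) = 3.06/0.0855 + 3.98/5.12 + 11.3/39.4 = 36.85 d.
K_eq = L / Σ(b_i/K_i) = 18.34 / 36.85 = 0.4976 m/day.
Q = K_eq · A · (Δh/L) = 0.4976 × 741 × (5.70/18.34) = 114.6 m³/day.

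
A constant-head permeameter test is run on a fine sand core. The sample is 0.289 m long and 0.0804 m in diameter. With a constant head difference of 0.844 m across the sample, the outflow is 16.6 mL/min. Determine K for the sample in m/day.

Cross-sectional area A = π·(d/2)² = π × (0.0804/2)² = 0.005077 m².
Convert discharge: 16.6 mL/min = 2.767e-07 m³/s.
Darcy's law rearranged: K = Q·L / (A·Δh) = 2.767e-07 × 0.289 / (0.005077 × 0.844) = 1.866e-05 m/s = 1.612 m/day.

1.61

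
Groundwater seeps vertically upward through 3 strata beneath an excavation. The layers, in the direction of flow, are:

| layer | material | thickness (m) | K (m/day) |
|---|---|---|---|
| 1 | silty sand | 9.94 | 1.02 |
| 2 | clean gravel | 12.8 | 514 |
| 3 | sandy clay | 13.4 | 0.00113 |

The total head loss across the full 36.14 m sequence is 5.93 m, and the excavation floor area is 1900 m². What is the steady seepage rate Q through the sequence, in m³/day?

0.949

Flow is perpendicular to layering, so the layers act in series and the equivalent K is the thickness-weighted harmonic mean.
Total thickness L = 9.94 + 12.8 + 13.4 = 36.14 m.
Σ(b_i/K_i) = 9.94/1.02 + 12.8/514 + 13.4/0.00113 = 11868 d.
K_eq = L / Σ(b_i/K_i) = 36.14 / 11868 = 0.003045 m/day.
Q = K_eq · A · (Δh/L) = 0.003045 × 1900 × (5.93/36.14) = 0.9493 m³/day.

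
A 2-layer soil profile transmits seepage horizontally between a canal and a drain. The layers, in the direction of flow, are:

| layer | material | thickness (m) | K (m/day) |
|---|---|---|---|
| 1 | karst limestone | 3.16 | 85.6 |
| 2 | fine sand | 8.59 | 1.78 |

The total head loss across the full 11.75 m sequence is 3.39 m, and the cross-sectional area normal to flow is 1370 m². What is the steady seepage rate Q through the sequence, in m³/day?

955

Flow is perpendicular to layering, so the layers act in series and the equivalent K is the thickness-weighted harmonic mean.
Total thickness L = 3.16 + 8.59 = 11.75 m.
Σ(b_i/K_i) = 3.16/85.6 + 8.59/1.78 = 4.863 d.
K_eq = L / Σ(b_i/K_i) = 11.75 / 4.863 = 2.416 m/day.
Q = K_eq · A · (Δh/L) = 2.416 × 1370 × (3.39/11.75) = 955.1 m³/day.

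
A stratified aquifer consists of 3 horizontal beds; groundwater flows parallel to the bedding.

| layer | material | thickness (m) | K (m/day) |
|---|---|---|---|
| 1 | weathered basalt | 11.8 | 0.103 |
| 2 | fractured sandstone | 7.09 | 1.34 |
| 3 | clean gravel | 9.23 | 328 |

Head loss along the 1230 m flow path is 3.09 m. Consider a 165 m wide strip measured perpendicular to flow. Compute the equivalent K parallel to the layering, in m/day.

108

Flow is parallel to layering, so each bed carries its own Darcy discharge and the transmissivities add.
Σ(K_i·b_i) = 0.103×11.8 + 1.34×7.09 + 328×9.23 = 3038 m²/day.
Total thickness b = 28.12 m, so K_eq = Σ(K_i·b_i)/b = 108.0 m/day.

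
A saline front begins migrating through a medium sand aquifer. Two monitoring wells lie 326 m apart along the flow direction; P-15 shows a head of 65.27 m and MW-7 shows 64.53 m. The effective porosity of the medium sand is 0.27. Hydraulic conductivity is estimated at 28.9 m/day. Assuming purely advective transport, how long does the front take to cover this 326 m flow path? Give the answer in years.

Hydraulic gradient i = (65.27 − 64.53) / 326 = 0.74 / 326 = 0.002270.
Darcy flux q = K · i = 28.90 × 0.002270 = 0.06560 m/day.
Seepage velocity v = q / n_e = 0.06560 / 0.27 = 0.2430 m/day.
Travel time t = L / v = 326 / 0.2430 = 1342 days = 3.673 years.

3.67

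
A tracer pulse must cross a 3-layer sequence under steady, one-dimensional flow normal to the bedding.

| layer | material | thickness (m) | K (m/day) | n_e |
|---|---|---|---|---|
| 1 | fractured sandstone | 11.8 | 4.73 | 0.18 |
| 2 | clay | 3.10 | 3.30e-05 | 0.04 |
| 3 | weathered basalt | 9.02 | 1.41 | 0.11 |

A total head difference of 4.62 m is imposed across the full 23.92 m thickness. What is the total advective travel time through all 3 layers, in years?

180

With flow normal to the layers, continuity requires the same specific discharge q through every layer.
Σ(b_i/K_i) = 11.8/4.73 + 3.10/3.30e-05 + 9.02/1.41 = 93948 d.
q = Δh / Σ(b_i/K_i) = 4.62 / 93948 = 4.918e-05 m/day.
In each layer the seepage velocity is v_i = q/n_i, so the layer transit time is t_i = b_i·n_i / q:
  layer 1 (fractured sandstone): t_1 = 11.8 × 0.18 / 4.918e-05 = 43192 d
  layer 2 (clay): t_2 = 3.10 × 0.04 / 4.918e-05 = 2522 d
  layer 3 (weathered basalt): t_3 = 9.02 × 0.11 / 4.918e-05 = 20177 d
Total t = Σ t_i = 65890 days = 180.4 years.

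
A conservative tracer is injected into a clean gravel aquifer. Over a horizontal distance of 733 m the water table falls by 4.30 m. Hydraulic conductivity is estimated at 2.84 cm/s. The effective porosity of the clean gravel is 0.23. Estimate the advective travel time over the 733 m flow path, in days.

Convert K: 2.84 cm/s × 864 = 2454 m/day.
Hydraulic gradient i = Δh / L = 4.30 / 733 = 0.005866.
Darcy flux q = K · i = 2454 × 0.005866 = 14.39 m/day.
Seepage velocity v = q / n_e = 14.39 / 0.23 = 62.58 m/day.
Travel time t = L / v = 733 / 62.58 = 11.71 days.

11.7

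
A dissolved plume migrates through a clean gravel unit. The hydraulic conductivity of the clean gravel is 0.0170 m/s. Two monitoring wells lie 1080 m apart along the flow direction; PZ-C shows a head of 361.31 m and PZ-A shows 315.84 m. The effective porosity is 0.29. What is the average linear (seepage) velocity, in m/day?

213

Convert K: 0.0170 m/s × 86400 = 1469 m/day.
Hydraulic gradient i = (361.31 − 315.84) / 1080 = 45.47 / 1080 = 0.04210.
Darcy flux q = K · i = 1469 × 0.04210 = 61.84 m/day.
Seepage velocity v = q / n_e = 61.84 / 0.29 = 213.2 m/day.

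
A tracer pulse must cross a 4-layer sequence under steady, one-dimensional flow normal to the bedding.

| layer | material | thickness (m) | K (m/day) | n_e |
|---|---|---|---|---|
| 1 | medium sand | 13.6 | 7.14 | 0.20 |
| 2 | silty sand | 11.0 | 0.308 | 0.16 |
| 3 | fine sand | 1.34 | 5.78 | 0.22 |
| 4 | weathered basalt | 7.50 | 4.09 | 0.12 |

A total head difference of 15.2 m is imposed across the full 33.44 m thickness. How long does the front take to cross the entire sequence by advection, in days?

14.8

With flow normal to the layers, continuity requires the same specific discharge q through every layer.
Σ(b_i/K_i) = 13.6/7.14 + 11.0/0.308 + 1.34/5.78 + 7.50/4.09 = 39.68 d.
q = Δh / Σ(b_i/K_i) = 15.2 / 39.68 = 0.3830 m/day.
In each layer the seepage velocity is v_i = q/n_i, so the layer transit time is t_i = b_i·n_i / q:
  layer 1 (medium sand): t_1 = 13.6 × 0.20 / 0.3830 = 7.101 d
  layer 2 (silty sand): t_2 = 11.0 × 0.16 / 0.3830 = 4.595 d
  layer 3 (fine sand): t_3 = 1.34 × 0.22 / 0.3830 = 0.7697 d
  layer 4 (weathered basalt): t_4 = 7.50 × 0.12 / 0.3830 = 2.350 d
Total t = Σ t_i = 14.82 days.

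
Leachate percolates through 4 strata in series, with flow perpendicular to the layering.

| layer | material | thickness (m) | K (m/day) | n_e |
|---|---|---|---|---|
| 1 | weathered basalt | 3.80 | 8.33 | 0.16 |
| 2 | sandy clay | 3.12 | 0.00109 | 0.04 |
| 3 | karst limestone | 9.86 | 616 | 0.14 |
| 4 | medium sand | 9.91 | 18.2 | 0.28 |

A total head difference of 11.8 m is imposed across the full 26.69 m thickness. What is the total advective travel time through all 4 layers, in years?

With flow normal to the layers, continuity requires the same specific discharge q through every layer.
Σ(b_i/K_i) = 3.80/8.33 + 3.12/0.00109 + 9.86/616 + 9.91/18.2 = 2863 d.
q = Δh / Σ(b_i/K_i) = 11.8 / 2863 = 0.004121 m/day.
In each layer the seepage velocity is v_i = q/n_i, so the layer transit time is t_i = b_i·n_i / q:
  layer 1 (weathered basalt): t_1 = 3.80 × 0.16 / 0.004121 = 147.5 d
  layer 2 (sandy clay): t_2 = 3.12 × 0.04 / 0.004121 = 30.28 d
  layer 3 (karst limestone): t_3 = 9.86 × 0.14 / 0.004121 = 335.0 d
  layer 4 (medium sand): t_4 = 9.91 × 0.28 / 0.004121 = 673.3 d
Total t = Σ t_i = 1186 days = 3.247 years.

3.25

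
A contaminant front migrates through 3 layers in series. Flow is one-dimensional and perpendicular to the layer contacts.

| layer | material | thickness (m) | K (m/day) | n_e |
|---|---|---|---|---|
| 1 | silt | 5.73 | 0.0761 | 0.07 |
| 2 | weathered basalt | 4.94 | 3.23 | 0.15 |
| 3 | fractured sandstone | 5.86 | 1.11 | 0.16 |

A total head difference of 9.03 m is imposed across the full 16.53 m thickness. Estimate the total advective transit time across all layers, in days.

18.9

With flow normal to the layers, continuity requires the same specific discharge q through every layer.
Σ(b_i/K_i) = 5.73/0.0761 + 4.94/3.23 + 5.86/1.11 = 82.10 d.
q = Δh / Σ(b_i/K_i) = 9.03 / 82.10 = 0.1100 m/day.
In each layer the seepage velocity is v_i = q/n_i, so the layer transit time is t_i = b_i·n_i / q:
  layer 1 (silt): t_1 = 5.73 × 0.07 / 0.1100 = 3.647 d
  layer 2 (weathered basalt): t_2 = 4.94 × 0.15 / 0.1100 = 6.737 d
  layer 3 (fractured sandstone): t_3 = 5.86 × 0.16 / 0.1100 = 8.525 d
Total t = Σ t_i = 18.91 days.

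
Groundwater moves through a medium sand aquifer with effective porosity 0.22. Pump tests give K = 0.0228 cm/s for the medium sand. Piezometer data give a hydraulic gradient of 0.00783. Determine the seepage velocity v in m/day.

Convert K: 0.0228 cm/s × 864 = 19.70 m/day.
Hydraulic gradient i = 0.00783.
Darcy flux q = K · i = 19.70 × 0.007830 = 0.1542 m/day.
Seepage velocity v = q / n_e = 0.1542 / 0.22 = 0.7011 m/day.

0.701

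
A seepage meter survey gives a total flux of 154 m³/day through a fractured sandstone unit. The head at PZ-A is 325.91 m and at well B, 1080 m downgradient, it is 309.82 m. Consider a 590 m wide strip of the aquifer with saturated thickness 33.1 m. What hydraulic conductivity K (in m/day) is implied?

Cross-sectional area A = 590 × 33.1 = 19529 m².
Hydraulic gradient i = (325.91 − 309.82) / 1080 = 16.09 / 1080 = 0.01490.
From Q = K·A·i, K = Q / (A·i) = 154 / (19529 × 0.01490) = 0.5293 m/day.

0.529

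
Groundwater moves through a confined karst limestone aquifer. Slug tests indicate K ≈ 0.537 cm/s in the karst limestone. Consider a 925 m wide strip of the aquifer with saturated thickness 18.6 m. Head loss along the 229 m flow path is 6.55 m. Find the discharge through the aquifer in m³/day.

228000

Convert K: 0.537 cm/s × 864 = 464.0 m/day.
Cross-sectional area A = 925 × 18.6 = 17205 m².
Hydraulic gradient i = Δh / L = 6.55 / 229 = 0.02860.
Darcy's law: Q = K · A · i = 464.0 × 17205 × 0.02860 = 2.283e+05 m³/day.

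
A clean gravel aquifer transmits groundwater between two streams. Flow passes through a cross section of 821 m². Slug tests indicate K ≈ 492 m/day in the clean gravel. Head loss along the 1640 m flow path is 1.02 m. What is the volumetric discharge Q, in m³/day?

Hydraulic gradient i = Δh / L = 1.02 / 1640 = 0.0006220.
Darcy's law: Q = K · A · i = 492.0 × 821.0 × 0.0006220 = 251.2 m³/day.

251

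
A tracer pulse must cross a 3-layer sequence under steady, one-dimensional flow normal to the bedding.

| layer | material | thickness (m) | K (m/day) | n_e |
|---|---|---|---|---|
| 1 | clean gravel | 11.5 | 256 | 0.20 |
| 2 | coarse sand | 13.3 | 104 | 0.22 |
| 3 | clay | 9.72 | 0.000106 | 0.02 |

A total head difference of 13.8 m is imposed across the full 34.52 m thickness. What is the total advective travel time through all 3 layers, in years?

With flow normal to the layers, continuity requires the same specific discharge q through every layer.
Σ(b_i/K_i) = 11.5/256 + 13.3/104 + 9.72/0.000106 = 91698 d.
q = Δh / Σ(b_i/K_i) = 13.8 / 91698 = 0.0001505 m/day.
In each layer the seepage velocity is v_i = q/n_i, so the layer transit time is t_i = b_i·n_i / q:
  layer 1 (clean gravel): t_1 = 11.5 × 0.20 / 0.0001505 = 15283 d
  layer 2 (coarse sand): t_2 = 13.3 × 0.22 / 0.0001505 = 19443 d
  layer 3 (clay): t_3 = 9.72 × 0.02 / 0.0001505 = 1292 d
Total t = Σ t_i = 36017 days = 98.61 years.

98.6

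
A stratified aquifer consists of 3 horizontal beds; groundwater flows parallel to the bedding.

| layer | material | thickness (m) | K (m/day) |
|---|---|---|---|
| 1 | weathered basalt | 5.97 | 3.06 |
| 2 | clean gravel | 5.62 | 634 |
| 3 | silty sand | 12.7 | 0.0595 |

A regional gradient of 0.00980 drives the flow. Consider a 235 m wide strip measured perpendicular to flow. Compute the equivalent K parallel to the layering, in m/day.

147

Flow is parallel to layering, so each bed carries its own Darcy discharge and the transmissivities add.
Σ(K_i·b_i) = 3.06×5.97 + 634×5.62 + 0.0595×12.7 = 3582 m²/day.
Total thickness b = 24.29 m, so K_eq = Σ(K_i·b_i)/b = 147.5 m/day.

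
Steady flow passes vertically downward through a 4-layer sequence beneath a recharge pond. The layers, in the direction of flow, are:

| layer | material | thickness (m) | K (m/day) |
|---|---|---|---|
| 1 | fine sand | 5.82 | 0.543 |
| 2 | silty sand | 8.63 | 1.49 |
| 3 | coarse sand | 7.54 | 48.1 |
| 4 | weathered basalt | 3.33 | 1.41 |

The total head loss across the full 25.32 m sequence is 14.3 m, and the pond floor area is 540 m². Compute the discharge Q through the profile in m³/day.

406

Flow is perpendicular to layering, so the layers act in series and the equivalent K is the thickness-weighted harmonic mean.
Total thickness L = 5.82 + 8.63 + 7.54 + 3.33 = 25.32 m.
Σ(b_i/K_i) = 5.82/0.543 + 8.63/1.49 + 7.54/48.1 + 3.33/1.41 = 19.03 d.
K_eq = L / Σ(b_i/K_i) = 25.32 / 19.03 = 1.331 m/day.
Q = K_eq · A · (Δh/L) = 1.331 × 540 × (14.3/25.32) = 405.8 m³/day.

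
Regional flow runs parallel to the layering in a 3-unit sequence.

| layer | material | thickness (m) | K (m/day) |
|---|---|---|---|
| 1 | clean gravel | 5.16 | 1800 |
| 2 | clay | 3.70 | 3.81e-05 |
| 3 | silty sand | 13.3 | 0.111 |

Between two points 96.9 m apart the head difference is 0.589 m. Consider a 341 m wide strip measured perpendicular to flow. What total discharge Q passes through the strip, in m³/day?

Flow is parallel to layering, so each bed carries its own Darcy discharge and the transmissivities add.
Σ(K_i·b_i) = 1800×5.16 + 3.81e-05×3.70 + 0.111×13.3 = 9289 m²/day.
Hydraulic gradient i = Δh / L = 0.589 / 96.9 = 0.006078.
Q = Σ(K_i·b_i) · W · i = 9289 × 341 × 0.006078 = 19255 m³/day.

19300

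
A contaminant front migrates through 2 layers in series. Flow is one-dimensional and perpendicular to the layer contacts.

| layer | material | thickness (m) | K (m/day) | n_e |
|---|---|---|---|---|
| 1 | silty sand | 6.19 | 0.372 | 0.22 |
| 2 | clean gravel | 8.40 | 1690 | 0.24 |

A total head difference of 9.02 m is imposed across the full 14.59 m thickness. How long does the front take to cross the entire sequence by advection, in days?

With flow normal to the layers, continuity requires the same specific discharge q through every layer.
Σ(b_i/K_i) = 6.19/0.372 + 8.40/1690 = 16.64 d.
q = Δh / Σ(b_i/K_i) = 9.02 / 16.64 = 0.5419 m/day.
In each layer the seepage velocity is v_i = q/n_i, so the layer transit time is t_i = b_i·n_i / q:
  layer 1 (silty sand): t_1 = 6.19 × 0.22 / 0.5419 = 2.513 d
  layer 2 (clean gravel): t_2 = 8.40 × 0.24 / 0.5419 = 3.720 d
Total t = Σ t_i = 6.233 days.

6.23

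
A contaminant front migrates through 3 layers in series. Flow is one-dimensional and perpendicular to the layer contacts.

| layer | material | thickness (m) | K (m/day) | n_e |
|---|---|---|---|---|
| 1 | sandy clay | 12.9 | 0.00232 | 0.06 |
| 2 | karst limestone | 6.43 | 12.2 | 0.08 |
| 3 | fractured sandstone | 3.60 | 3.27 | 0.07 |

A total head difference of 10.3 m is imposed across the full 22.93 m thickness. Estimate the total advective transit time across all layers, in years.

With flow normal to the layers, continuity requires the same specific discharge q through every layer.
Σ(b_i/K_i) = 12.9/0.00232 + 6.43/12.2 + 3.60/3.27 = 5562 d.
q = Δh / Σ(b_i/K_i) = 10.3 / 5562 = 0.001852 m/day.
In each layer the seepage velocity is v_i = q/n_i, so the layer transit time is t_i = b_i·n_i / q:
  layer 1 (sandy clay): t_1 = 12.9 × 0.06 / 0.001852 = 418.0 d
  layer 2 (karst limestone): t_2 = 6.43 × 0.08 / 0.001852 = 277.8 d
  layer 3 (fractured sandstone): t_3 = 3.60 × 0.07 / 0.001852 = 136.1 d
Total t = Σ t_i = 831.8 days = 2.277 years.

2.28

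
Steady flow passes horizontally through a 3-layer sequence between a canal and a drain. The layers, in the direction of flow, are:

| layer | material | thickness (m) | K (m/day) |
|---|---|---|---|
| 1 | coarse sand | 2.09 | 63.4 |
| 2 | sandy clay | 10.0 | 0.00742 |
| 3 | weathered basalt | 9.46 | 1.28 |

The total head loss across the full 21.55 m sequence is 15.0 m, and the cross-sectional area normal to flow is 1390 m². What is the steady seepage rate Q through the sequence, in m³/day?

15.4

Flow is perpendicular to layering, so the layers act in series and the equivalent K is the thickness-weighted harmonic mean.
Total thickness L = 2.09 + 10.0 + 9.46 = 21.55 m.
Σ(b_i/K_i) = 2.09/63.4 + 10.0/0.00742 + 9.46/1.28 = 1355 d.
K_eq = L / Σ(b_i/K_i) = 21.55 / 1355 = 0.01590 m/day.
Q = K_eq · A · (Δh/L) = 0.01590 × 1390 × (15.0/21.55) = 15.39 m³/day.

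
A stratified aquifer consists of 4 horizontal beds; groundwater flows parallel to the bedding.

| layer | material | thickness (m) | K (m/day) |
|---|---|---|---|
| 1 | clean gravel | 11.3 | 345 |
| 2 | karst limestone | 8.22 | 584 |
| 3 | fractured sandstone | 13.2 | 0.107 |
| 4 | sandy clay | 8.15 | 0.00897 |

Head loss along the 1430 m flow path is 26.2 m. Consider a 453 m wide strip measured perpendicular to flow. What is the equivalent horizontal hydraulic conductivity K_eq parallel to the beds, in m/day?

213

Flow is parallel to layering, so each bed carries its own Darcy discharge and the transmissivities add.
Σ(K_i·b_i) = 345×11.3 + 584×8.22 + 0.107×13.2 + 0.00897×8.15 = 8700 m²/day.
Total thickness b = 40.87 m, so K_eq = Σ(K_i·b_i)/b = 212.9 m/day.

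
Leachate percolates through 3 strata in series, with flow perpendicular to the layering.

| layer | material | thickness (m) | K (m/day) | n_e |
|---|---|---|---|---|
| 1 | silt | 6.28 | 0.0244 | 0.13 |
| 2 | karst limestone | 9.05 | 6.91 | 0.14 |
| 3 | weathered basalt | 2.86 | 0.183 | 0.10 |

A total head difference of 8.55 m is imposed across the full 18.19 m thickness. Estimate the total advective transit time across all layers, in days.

76.0

With flow normal to the layers, continuity requires the same specific discharge q through every layer.
Σ(b_i/K_i) = 6.28/0.0244 + 9.05/6.91 + 2.86/0.183 = 274.3 d.
q = Δh / Σ(b_i/K_i) = 8.55 / 274.3 = 0.03117 m/day.
In each layer the seepage velocity is v_i = q/n_i, so the layer transit time is t_i = b_i·n_i / q:
  layer 1 (silt): t_1 = 6.28 × 0.13 / 0.03117 = 26.19 d
  layer 2 (karst limestone): t_2 = 9.05 × 0.14 / 0.03117 = 40.65 d
  layer 3 (weathered basalt): t_3 = 2.86 × 0.10 / 0.03117 = 9.176 d
Total t = Σ t_i = 76.02 days.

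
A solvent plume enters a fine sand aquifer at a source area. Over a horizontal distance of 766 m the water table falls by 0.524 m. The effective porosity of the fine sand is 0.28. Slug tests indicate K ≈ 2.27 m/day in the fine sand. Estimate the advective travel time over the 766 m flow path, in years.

Hydraulic gradient i = Δh / L = 0.524 / 766 = 0.0006841.
Darcy flux q = K · i = 2.270 × 0.0006841 = 0.001553 m/day.
Seepage velocity v = q / n_e = 0.001553 / 0.28 = 0.005546 m/day.
Travel time t = L / v = 766 / 0.005546 = 1.381e+05 days = 378.2 years.

378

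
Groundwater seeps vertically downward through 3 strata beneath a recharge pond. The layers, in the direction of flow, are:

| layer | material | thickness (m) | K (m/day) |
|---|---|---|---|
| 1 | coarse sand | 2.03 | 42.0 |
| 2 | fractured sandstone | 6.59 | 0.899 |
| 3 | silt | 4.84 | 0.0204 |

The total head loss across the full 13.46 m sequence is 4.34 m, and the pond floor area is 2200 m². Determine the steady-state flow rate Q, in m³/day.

39.0

Flow is perpendicular to layering, so the layers act in series and the equivalent K is the thickness-weighted harmonic mean.
Total thickness L = 2.03 + 6.59 + 4.84 = 13.46 m.
Σ(b_i/K_i) = 2.03/42.0 + 6.59/0.899 + 4.84/0.0204 = 244.6 d.
K_eq = L / Σ(b_i/K_i) = 13.46 / 244.6 = 0.05502 m/day.
Q = K_eq · A · (Δh/L) = 0.05502 × 2200 × (4.34/13.46) = 39.03 m³/day.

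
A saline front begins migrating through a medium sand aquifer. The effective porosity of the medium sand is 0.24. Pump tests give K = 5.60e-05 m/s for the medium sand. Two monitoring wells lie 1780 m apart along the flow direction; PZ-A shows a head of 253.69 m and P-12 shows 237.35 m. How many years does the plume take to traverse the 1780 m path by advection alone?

26.3

Convert K: 5.60e-05 m/s × 86400 = 4.838 m/day.
Hydraulic gradient i = (253.69 − 237.35) / 1780 = 16.34 / 1780 = 0.009180.
Darcy flux q = K · i = 4.838 × 0.009180 = 0.04442 m/day.
Seepage velocity v = q / n_e = 0.04442 / 0.24 = 0.1851 m/day.
Travel time t = L / v = 1780 / 0.1851 = 9618 days = 26.33 years.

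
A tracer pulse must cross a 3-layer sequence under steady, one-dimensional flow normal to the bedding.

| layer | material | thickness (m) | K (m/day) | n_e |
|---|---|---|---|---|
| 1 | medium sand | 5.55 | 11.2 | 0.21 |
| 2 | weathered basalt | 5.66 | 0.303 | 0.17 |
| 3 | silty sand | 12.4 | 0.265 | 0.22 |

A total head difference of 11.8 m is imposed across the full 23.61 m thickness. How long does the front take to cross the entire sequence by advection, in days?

27.1

With flow normal to the layers, continuity requires the same specific discharge q through every layer.
Σ(b_i/K_i) = 5.55/11.2 + 5.66/0.303 + 12.4/0.265 = 65.97 d.
q = Δh / Σ(b_i/K_i) = 11.8 / 65.97 = 0.1789 m/day.
In each layer the seepage velocity is v_i = q/n_i, so the layer transit time is t_i = b_i·n_i / q:
  layer 1 (medium sand): t_1 = 5.55 × 0.21 / 0.1789 = 6.516 d
  layer 2 (weathered basalt): t_2 = 5.66 × 0.17 / 0.1789 = 5.379 d
  layer 3 (silty sand): t_3 = 12.4 × 0.22 / 0.1789 = 15.25 d
Total t = Σ t_i = 27.15 days.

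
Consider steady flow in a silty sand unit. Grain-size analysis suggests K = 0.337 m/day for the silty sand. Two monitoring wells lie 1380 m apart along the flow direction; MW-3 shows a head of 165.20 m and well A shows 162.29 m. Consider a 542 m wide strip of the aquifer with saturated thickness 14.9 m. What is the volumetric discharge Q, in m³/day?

5.74

Cross-sectional area A = 542 × 14.9 = 8076 m².
Hydraulic gradient i = (165.20 − 162.29) / 1380 = 2.91 / 1380 = 0.002109.
Darcy's law: Q = K · A · i = 0.3370 × 8076 × 0.002109 = 5.739 m³/day.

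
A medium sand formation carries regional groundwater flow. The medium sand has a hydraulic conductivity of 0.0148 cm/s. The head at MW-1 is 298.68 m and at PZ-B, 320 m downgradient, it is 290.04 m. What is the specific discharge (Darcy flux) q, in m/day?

0.345

Convert K: 0.0148 cm/s × 864 = 12.79 m/day.
Hydraulic gradient i = (298.68 − 290.04) / 320 = 8.64 / 320 = 0.02700.
Specific discharge q = K · i = 12.79 × 0.02700 = 0.3453 m/day.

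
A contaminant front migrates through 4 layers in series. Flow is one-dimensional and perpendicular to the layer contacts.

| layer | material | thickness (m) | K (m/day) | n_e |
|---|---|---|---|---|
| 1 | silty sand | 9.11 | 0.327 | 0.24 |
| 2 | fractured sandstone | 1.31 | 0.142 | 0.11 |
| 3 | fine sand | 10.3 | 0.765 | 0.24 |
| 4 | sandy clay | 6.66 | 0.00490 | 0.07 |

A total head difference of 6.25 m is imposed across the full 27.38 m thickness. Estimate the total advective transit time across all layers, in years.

3.25

With flow normal to the layers, continuity requires the same specific discharge q through every layer.
Σ(b_i/K_i) = 9.11/0.327 + 1.31/0.142 + 10.3/0.765 + 6.66/0.00490 = 1410 d.
q = Δh / Σ(b_i/K_i) = 6.25 / 1410 = 0.004433 m/day.
In each layer the seepage velocity is v_i = q/n_i, so the layer transit time is t_i = b_i·n_i / q:
  layer 1 (silty sand): t_1 = 9.11 × 0.24 / 0.004433 = 493.2 d
  layer 2 (fractured sandstone): t_2 = 1.31 × 0.11 / 0.004433 = 32.50 d
  layer 3 (fine sand): t_3 = 10.3 × 0.24 / 0.004433 = 557.6 d
  layer 4 (sandy clay): t_4 = 6.66 × 0.07 / 0.004433 = 105.2 d
Total t = Σ t_i = 1188 days = 3.254 years.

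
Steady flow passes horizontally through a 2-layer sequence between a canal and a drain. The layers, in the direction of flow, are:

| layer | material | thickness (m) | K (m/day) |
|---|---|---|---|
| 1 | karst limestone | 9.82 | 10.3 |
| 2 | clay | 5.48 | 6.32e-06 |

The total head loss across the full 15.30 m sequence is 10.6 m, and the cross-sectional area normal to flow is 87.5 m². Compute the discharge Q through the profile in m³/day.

Flow is perpendicular to layering, so the layers act in series and the equivalent K is the thickness-weighted harmonic mean.
Total thickness L = 9.82 + 5.48 = 15.30 m.
Σ(b_i/K_i) = 9.82/10.3 + 5.48/6.32e-06 = 8.671e+05 d.
K_eq = L / Σ(b_i/K_i) = 15.30 / 8.671e+05 = 1.765e-05 m/day.
Q = K_eq · A · (Δh/L) = 1.765e-05 × 87.5 × (10.6/15.30) = 0.001070 m³/day.

0.00107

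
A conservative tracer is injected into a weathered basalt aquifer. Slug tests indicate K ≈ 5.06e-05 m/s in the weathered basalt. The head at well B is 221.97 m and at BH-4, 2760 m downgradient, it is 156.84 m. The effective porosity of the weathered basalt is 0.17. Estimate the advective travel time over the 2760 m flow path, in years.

Convert K: 5.06e-05 m/s × 86400 = 4.372 m/day.
Hydraulic gradient i = (221.97 − 156.84) / 2760 = 65.13 / 2760 = 0.02360.
Darcy flux q = K · i = 4.372 × 0.02360 = 0.1032 m/day.
Seepage velocity v = q / n_e = 0.1032 / 0.17 = 0.6069 m/day.
Travel time t = L / v = 2760 / 0.6069 = 4548 days = 12.45 years.

12.5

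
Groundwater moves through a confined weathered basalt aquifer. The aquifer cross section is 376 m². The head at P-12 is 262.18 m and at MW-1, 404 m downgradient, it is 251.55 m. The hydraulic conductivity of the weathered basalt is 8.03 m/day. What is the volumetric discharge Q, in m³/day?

Hydraulic gradient i = (262.18 − 251.55) / 404 = 10.63 / 404 = 0.02631.
Darcy's law: Q = K · A · i = 8.030 × 376.0 × 0.02631 = 79.44 m³/day.

79.4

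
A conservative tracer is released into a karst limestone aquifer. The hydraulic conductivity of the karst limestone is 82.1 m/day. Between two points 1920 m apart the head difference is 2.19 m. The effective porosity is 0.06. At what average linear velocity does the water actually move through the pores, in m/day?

Hydraulic gradient i = Δh / L = 2.19 / 1920 = 0.001141.
Darcy flux q = K · i = 82.10 × 0.001141 = 0.09365 m/day.
Seepage velocity v = q / n_e = 0.09365 / 0.06 = 1.561 m/day.

1.56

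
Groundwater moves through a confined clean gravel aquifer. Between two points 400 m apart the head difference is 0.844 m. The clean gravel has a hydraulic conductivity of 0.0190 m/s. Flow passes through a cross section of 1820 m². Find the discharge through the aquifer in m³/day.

6300

Convert K: 0.0190 m/s × 86400 = 1642 m/day.
Hydraulic gradient i = Δh / L = 0.844 / 400 = 0.002110.
Darcy's law: Q = K · A · i = 1642 × 1820 × 0.002110 = 6304 m³/day.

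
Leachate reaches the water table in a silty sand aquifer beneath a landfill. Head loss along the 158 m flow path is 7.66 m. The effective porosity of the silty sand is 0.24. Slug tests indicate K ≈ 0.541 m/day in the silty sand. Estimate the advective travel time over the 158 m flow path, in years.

3.96

Hydraulic gradient i = Δh / L = 7.66 / 158 = 0.04848.
Darcy flux q = K · i = 0.5410 × 0.04848 = 0.02623 m/day.
Seepage velocity v = q / n_e = 0.02623 / 0.24 = 0.1093 m/day.
Travel time t = L / v = 158 / 0.1093 = 1446 days = 3.958 years.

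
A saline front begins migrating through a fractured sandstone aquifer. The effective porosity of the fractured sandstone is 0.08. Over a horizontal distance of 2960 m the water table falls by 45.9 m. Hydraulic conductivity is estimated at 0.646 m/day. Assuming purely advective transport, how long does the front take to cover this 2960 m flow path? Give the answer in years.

Hydraulic gradient i = Δh / L = 45.9 / 2960 = 0.01551.
Darcy flux q = K · i = 0.6460 × 0.01551 = 0.01002 m/day.
Seepage velocity v = q / n_e = 0.01002 / 0.08 = 0.1252 m/day.
Travel time t = L / v = 2960 / 0.1252 = 23639 days = 64.72 years.

64.7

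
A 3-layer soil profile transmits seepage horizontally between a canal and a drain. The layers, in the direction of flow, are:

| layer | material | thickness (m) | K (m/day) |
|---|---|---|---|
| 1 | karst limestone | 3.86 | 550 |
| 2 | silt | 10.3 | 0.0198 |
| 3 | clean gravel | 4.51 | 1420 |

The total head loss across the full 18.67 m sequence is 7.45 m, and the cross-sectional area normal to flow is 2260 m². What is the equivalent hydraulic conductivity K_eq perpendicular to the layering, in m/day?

0.0359

Flow is perpendicular to layering, so the layers act in series and the equivalent K is the thickness-weighted harmonic mean.
Total thickness L = 3.86 + 10.3 + 4.51 = 18.67 m.
Σ(b_i/K_i) = 3.86/550 + 10.3/0.0198 + 4.51/1420 = 520.2 d.
K_eq = L / Σ(b_i/K_i) = 18.67 / 520.2 = 0.03589 m/day.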